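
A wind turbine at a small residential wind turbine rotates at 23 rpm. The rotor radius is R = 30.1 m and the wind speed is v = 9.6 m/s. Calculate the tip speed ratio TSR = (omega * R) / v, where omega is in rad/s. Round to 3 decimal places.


Convert rotational speed to rad/s:
  omega = 23 * 2 * pi / 60 = 2.4086 rad/s
Compute tip speed:
  v_tip = omega * R = 2.4086 * 30.1 = 72.497 m/s
Tip speed ratio:
  TSR = v_tip / v_wind = 72.497 / 9.6 = 7.552

7.552


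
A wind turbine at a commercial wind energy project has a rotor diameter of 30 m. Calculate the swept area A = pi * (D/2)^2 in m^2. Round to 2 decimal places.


Compute the rotor radius:
  r = D / 2 = 30 / 2 = 15.0 m
Calculate swept area:
  A = pi * r^2 = pi * 15.0^2
  A = 706.86 m^2

706.86


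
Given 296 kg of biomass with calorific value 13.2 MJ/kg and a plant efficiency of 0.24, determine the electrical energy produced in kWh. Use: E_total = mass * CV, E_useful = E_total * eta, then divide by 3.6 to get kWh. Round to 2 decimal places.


Total energy = mass * CV = 296 * 13.2 = 3907.2 MJ
Useful energy = total * eta = 3907.2 * 0.24 = 937.73 MJ
Convert to kWh: 937.73 / 3.6
Useful energy = 260.48 kWh

260.48


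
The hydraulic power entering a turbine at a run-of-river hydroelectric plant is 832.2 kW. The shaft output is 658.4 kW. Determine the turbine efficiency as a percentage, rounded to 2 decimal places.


Turbine efficiency = (output power / input power) * 100
eta = (658.4 / 832.2) * 100
eta = 79.12%

79.12


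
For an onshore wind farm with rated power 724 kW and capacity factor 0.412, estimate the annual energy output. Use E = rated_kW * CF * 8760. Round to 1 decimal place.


Annual energy = rated_kW * capacity_factor * hours_per_year
Given: P_rated = 724 kW, CF = 0.412, hours = 8760
E = 724 * 0.412 * 8760
E = 2613002.9 kWh

2613002.9


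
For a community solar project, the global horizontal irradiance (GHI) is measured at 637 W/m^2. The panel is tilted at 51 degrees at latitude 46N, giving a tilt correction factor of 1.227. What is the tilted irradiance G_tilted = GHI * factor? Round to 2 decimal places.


Identify the given values:
  GHI = 637 W/m^2, tilt correction factor = 1.227
Apply the formula G_tilted = GHI * factor:
  G_tilted = 637 * 1.227
  G_tilted = 781.60 W/m^2

781.60


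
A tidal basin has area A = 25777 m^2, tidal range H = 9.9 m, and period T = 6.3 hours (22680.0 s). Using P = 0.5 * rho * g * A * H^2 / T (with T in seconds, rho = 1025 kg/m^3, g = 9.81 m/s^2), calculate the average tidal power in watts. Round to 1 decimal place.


Convert period to seconds: T = 6.3 * 3600 = 22680.0 s
H^2 = 9.9^2 = 98.01
P = 0.5 * rho * g * A * H^2 / T
P = 0.5 * 1025 * 9.81 * 25777 * 98.01 / 22680.0
P = 560044.6 W

560044.6


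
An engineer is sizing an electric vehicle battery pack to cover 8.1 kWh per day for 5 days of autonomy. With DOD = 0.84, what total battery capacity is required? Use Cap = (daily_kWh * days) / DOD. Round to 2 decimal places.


Total energy needed = daily * days = 8.1 * 5 = 40.5 kWh
Account for depth of discharge:
  Cap = total_energy / DOD = 40.5 / 0.84
  Cap = 48.21 kWh

48.21


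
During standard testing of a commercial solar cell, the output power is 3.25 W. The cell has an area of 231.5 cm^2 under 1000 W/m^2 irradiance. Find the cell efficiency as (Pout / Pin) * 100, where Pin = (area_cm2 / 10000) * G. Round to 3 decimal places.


First compute the input power:
  Pin = area_cm2 / 10000 * G = 231.5 / 10000 * 1000 = 23.15 W
Then compute efficiency:
  Efficiency = (Pout / Pin) * 100 = (3.25 / 23.15) * 100
  Efficiency = 14.039%

14.039


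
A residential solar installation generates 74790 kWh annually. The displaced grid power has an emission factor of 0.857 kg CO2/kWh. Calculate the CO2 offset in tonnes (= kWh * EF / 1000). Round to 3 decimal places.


CO2 offset in kg = generation * emission_factor
CO2 offset = 74790 * 0.857 = 64095.03 kg
Convert to tonnes:
  CO2 offset = 64095.03 / 1000 = 64.095 tonnes

64.095


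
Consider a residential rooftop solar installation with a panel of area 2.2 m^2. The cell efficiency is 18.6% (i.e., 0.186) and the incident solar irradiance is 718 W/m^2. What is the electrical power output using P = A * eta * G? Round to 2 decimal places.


Use the solar power formula P = A * eta * G.
Given: A = 2.2 m^2, eta = 0.186, G = 718 W/m^2
P = 2.2 * 0.186 * 718
P = 293.81 W

293.81


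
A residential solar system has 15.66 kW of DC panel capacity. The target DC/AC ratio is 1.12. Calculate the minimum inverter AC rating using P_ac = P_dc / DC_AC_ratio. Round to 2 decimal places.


The inverter AC capacity is determined by the DC/AC ratio.
Given: P_dc = 15.66 kW, DC/AC ratio = 1.12
P_ac = P_dc / ratio = 15.66 / 1.12
P_ac = 13.98 kW

13.98


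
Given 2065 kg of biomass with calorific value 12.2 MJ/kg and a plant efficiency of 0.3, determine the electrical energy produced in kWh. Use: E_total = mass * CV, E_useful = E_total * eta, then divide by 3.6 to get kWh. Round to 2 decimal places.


Total energy = mass * CV = 2065 * 12.2 = 25193.0 MJ
Useful energy = total * eta = 25193.0 * 0.3 = 7557.9 MJ
Convert to kWh: 7557.9 / 3.6
Useful energy = 2099.42 kWh

2099.42


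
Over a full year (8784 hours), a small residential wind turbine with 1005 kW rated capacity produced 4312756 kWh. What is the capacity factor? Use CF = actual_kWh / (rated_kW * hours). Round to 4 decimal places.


Capacity factor = actual output / maximum possible output
Maximum possible = rated * hours = 1005 * 8784 = 8827920 kWh
CF = 4312756 / 8827920
CF = 0.4885

0.4885


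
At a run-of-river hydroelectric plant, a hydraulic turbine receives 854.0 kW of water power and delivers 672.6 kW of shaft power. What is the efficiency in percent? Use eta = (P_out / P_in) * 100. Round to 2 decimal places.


Turbine efficiency = (output power / input power) * 100
eta = (672.6 / 854.0) * 100
eta = 78.76%

78.76


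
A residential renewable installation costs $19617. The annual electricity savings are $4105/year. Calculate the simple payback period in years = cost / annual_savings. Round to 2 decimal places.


Simple payback period = initial cost / annual savings
Payback = 19617 / 4105
Payback = 4.78 years

4.78


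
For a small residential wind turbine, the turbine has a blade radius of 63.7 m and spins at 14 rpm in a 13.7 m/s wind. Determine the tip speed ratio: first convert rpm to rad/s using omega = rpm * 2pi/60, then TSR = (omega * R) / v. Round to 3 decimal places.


Convert rotational speed to rad/s:
  omega = 14 * 2 * pi / 60 = 1.4661 rad/s
Compute tip speed:
  v_tip = omega * R = 1.4661 * 63.7 = 93.389 m/s
Tip speed ratio:
  TSR = v_tip / v_wind = 93.389 / 13.7 = 6.817

6.817


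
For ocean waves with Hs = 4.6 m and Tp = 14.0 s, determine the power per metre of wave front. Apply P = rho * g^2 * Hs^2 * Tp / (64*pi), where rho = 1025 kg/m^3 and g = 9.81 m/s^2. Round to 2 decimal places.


Apply wave power formula:
  g^2 = 9.81^2 = 96.2361
  Hs^2 = 4.6^2 = 21.16
  Numerator = rho * g^2 * Hs^2 * Tp = 1025 * 96.2361 * 21.16 * 14.0 = 29221706.82
  Denominator = 64 * pi = 201.0619
  P = 29221706.82 / 201.0619 = 145336.85 W/m

145336.85


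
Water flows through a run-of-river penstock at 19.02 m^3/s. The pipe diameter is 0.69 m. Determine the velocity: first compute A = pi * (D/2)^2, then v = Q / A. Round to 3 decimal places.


Compute pipe cross-sectional area:
  A = pi * (D/2)^2 = pi * (0.69/2)^2 = 0.3739 m^2
Calculate velocity:
  v = Q / A = 19.02 / 0.3739
  v = 50.865 m/s

50.865


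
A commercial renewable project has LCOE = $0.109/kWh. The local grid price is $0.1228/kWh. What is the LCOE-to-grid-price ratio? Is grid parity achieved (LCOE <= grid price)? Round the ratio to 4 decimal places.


Compare LCOE to grid price:
  LCOE = $0.109/kWh, Grid price = $0.1228/kWh
  Ratio = LCOE / grid_price = 0.109 / 0.1228 = 0.8876
  Grid parity achieved (ratio <= 1)? yes

0.8876


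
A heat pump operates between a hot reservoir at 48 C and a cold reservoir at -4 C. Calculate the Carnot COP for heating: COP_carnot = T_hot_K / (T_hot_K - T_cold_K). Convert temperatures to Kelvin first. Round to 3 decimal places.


Convert to Kelvin:
  T_hot = 48 + 273.15 = 321.15 K
  T_cold = -4 + 273.15 = 269.15 K
Apply Carnot COP formula:
  COP = T_hot_K / (T_hot_K - T_cold_K) = 321.15 / 52.0
  COP = 6.176

6.176


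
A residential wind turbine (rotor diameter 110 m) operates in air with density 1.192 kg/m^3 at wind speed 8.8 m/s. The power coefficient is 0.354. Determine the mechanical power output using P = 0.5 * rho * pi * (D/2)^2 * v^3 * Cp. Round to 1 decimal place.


Step 1 -- Compute swept area:
  A = pi * (D/2)^2 = pi * (110/2)^2 = 9503.32 m^2
Step 2 -- Apply wind power equation:
  P = 0.5 * rho * A * v^3 * Cp
  v^3 = 8.8^3 = 681.472
  P = 0.5 * 1.192 * 9503.32 * 681.472 * 0.354
  P = 1366384.1 W

1366384.1


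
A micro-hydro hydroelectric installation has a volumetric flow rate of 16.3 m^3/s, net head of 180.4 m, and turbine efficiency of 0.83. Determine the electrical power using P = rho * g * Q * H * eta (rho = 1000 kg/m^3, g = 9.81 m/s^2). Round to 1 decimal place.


Apply the hydropower formula P = rho * g * Q * H * eta
rho * g = 1000 * 9.81 = 9810.0
P = 9810.0 * 16.3 * 180.4 * 0.83
P = 23942596.0 W

23942596.0


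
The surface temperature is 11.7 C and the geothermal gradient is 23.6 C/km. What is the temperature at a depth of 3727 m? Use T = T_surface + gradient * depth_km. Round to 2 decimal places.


Convert depth to km: 3727 / 1000 = 3.727 km
Temperature increase = gradient * depth_km = 23.6 * 3.727 = 87.96 C
Temperature at depth = T_surface + delta_T = 11.7 + 87.96
T = 99.66 C

99.66


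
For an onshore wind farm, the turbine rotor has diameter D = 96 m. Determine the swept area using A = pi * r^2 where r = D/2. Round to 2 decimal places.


Compute the rotor radius:
  r = D / 2 = 96 / 2 = 48.0 m
Calculate swept area:
  A = pi * r^2 = pi * 48.0^2
  A = 7238.23 m^2

7238.23


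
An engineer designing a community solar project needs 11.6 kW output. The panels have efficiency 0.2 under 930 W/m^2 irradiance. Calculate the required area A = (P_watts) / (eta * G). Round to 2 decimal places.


Convert target power to watts: P = 11.6 * 1000 = 11600.0 W
Compute denominator: eta * G = 0.2 * 930 = 186.0
Required area A = P / (eta * G) = 11600.0 / 186.0
A = 62.37 m^2

62.37


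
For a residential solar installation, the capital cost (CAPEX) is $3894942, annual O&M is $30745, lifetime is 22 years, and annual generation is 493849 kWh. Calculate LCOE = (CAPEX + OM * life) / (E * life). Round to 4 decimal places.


Total cost = CAPEX + OM * lifetime = 3894942 + 30745 * 22 = 3894942 + 676390 = 4571332
Total generation = annual * lifetime = 493849 * 22 = 10864678 kWh
LCOE = 4571332 / 10864678
LCOE = 0.4208 $/kWh

0.4208


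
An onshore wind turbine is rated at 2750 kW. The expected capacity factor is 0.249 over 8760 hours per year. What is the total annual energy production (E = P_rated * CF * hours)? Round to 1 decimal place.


Annual energy = rated_kW * capacity_factor * hours_per_year
Given: P_rated = 2750 kW, CF = 0.249, hours = 8760
E = 2750 * 0.249 * 8760
E = 5998410.0 kWh

5998410.0


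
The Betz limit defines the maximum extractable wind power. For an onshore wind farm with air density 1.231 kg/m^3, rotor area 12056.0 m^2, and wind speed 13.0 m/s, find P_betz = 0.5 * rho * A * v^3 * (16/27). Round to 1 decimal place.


The Betz coefficient Cp_max = 16/27 = 0.5926
v^3 = 13.0^3 = 2197.0
P_betz = 0.5 * rho * A * v^3 * Cp_max
P_betz = 0.5 * 1.231 * 12056.0 * 2197.0 * 0.5926
P_betz = 9660899.7 W

9660899.7


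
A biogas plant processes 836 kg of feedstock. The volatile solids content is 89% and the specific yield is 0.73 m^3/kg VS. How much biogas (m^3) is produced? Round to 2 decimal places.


Compute volatile solids:
  VS = mass * VS_fraction = 836 * 0.89 = 744.04 kg
Calculate biogas volume:
  Biogas = VS * specific_yield = 744.04 * 0.73
  Biogas = 543.15 m^3

543.15


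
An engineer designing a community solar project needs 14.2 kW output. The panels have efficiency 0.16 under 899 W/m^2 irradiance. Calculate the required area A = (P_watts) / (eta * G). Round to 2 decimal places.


Convert target power to watts: P = 14.2 * 1000 = 14200.0 W
Compute denominator: eta * G = 0.16 * 899 = 143.84
Required area A = P / (eta * G) = 14200.0 / 143.84
A = 98.72 m^2

98.72


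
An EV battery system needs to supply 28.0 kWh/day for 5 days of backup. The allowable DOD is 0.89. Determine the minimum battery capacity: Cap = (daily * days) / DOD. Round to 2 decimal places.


Total energy needed = daily * days = 28.0 * 5 = 140.0 kWh
Account for depth of discharge:
  Cap = total_energy / DOD = 140.0 / 0.89
  Cap = 157.30 kWh

157.30


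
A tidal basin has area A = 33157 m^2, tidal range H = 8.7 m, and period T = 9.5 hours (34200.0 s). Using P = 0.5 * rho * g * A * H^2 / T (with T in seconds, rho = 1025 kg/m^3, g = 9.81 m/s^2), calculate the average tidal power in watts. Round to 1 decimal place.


Convert period to seconds: T = 9.5 * 3600 = 34200.0 s
H^2 = 8.7^2 = 75.69
P = 0.5 * rho * g * A * H^2 / T
P = 0.5 * 1025 * 9.81 * 33157 * 75.69 / 34200.0
P = 368935.6 W

368935.6


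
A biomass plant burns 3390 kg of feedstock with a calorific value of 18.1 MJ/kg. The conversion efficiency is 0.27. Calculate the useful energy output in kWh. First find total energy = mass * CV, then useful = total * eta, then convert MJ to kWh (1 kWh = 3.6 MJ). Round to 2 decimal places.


Total energy = mass * CV = 3390 * 18.1 = 61359.0 MJ
Useful energy = total * eta = 61359.0 * 0.27 = 16566.93 MJ
Convert to kWh: 16566.93 / 3.6
Useful energy = 4601.93 kWh

4601.93


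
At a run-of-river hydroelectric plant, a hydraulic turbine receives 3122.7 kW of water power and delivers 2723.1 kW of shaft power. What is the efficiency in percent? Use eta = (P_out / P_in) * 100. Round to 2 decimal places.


Turbine efficiency = (output power / input power) * 100
eta = (2723.1 / 3122.7) * 100
eta = 87.20%

87.20


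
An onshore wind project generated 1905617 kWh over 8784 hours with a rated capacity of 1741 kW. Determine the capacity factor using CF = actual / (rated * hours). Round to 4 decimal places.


Capacity factor = actual output / maximum possible output
Maximum possible = rated * hours = 1741 * 8784 = 15292944 kWh
CF = 1905617 / 15292944
CF = 0.1246

0.1246


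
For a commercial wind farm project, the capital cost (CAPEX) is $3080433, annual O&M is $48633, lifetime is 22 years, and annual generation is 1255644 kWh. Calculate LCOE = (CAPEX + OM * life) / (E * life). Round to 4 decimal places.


Total cost = CAPEX + OM * lifetime = 3080433 + 48633 * 22 = 3080433 + 1069926 = 4150359
Total generation = annual * lifetime = 1255644 * 22 = 27624168 kWh
LCOE = 4150359 / 27624168
LCOE = 0.1502 $/kWh

0.1502


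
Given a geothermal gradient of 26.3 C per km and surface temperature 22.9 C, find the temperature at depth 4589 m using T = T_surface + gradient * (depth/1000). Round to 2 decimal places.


Convert depth to km: 4589 / 1000 = 4.589 km
Temperature increase = gradient * depth_km = 26.3 * 4.589 = 120.69 C
Temperature at depth = T_surface + delta_T = 22.9 + 120.69
T = 143.59 C

143.59


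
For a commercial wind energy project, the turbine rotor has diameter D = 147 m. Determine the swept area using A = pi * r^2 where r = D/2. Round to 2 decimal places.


Compute the rotor radius:
  r = D / 2 = 147 / 2 = 73.5 m
Calculate swept area:
  A = pi * r^2 = pi * 73.5^2
  A = 16971.67 m^2

16971.67


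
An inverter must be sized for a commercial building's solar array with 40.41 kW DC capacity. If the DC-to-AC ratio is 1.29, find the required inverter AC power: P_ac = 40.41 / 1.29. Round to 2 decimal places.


The inverter AC capacity is determined by the DC/AC ratio.
Given: P_dc = 40.41 kW, DC/AC ratio = 1.29
P_ac = P_dc / ratio = 40.41 / 1.29
P_ac = 31.33 kW

31.33


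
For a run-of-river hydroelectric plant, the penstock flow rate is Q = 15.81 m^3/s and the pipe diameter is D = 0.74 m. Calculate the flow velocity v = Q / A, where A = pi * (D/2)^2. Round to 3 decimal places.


Compute pipe cross-sectional area:
  A = pi * (D/2)^2 = pi * (0.74/2)^2 = 0.4301 m^2
Calculate velocity:
  v = Q / A = 15.81 / 0.4301
  v = 36.760 m/s

36.760


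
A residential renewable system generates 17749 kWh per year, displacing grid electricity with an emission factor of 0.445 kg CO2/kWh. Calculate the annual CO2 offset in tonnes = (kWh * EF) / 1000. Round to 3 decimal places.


CO2 offset in kg = generation * emission_factor
CO2 offset = 17749 * 0.445 = 7898.31 kg
Convert to tonnes:
  CO2 offset = 7898.31 / 1000 = 7.898 tonnes

7.898


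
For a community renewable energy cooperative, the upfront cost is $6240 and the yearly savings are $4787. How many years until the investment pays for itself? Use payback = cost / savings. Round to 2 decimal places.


Simple payback period = initial cost / annual savings
Payback = 6240 / 4787
Payback = 1.30 years

1.30


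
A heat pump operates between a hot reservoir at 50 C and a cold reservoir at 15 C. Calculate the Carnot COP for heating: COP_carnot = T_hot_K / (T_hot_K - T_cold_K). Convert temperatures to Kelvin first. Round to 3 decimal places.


Convert to Kelvin:
  T_hot = 50 + 273.15 = 323.15 K
  T_cold = 15 + 273.15 = 288.15 K
Apply Carnot COP formula:
  COP = T_hot_K / (T_hot_K - T_cold_K) = 323.15 / 35.0
  COP = 9.233

9.233


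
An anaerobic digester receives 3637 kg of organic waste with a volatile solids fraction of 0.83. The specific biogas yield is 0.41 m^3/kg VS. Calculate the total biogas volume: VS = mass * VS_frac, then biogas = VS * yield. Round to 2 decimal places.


Compute volatile solids:
  VS = mass * VS_fraction = 3637 * 0.83 = 3018.71 kg
Calculate biogas volume:
  Biogas = VS * specific_yield = 3018.71 * 0.41
  Biogas = 1237.67 m^3

1237.67


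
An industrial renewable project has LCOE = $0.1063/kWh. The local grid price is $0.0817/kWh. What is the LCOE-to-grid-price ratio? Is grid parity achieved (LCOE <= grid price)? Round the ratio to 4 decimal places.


Compare LCOE to grid price:
  LCOE = $0.1063/kWh, Grid price = $0.0817/kWh
  Ratio = LCOE / grid_price = 0.1063 / 0.0817 = 1.3011
  Grid parity achieved (ratio <= 1)? no

1.3011


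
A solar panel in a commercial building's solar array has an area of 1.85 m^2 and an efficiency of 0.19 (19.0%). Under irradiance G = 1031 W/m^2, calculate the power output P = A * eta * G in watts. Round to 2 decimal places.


Use the solar power formula P = A * eta * G.
Given: A = 1.85 m^2, eta = 0.19, G = 1031 W/m^2
P = 1.85 * 0.19 * 1031
P = 362.40 W

362.40


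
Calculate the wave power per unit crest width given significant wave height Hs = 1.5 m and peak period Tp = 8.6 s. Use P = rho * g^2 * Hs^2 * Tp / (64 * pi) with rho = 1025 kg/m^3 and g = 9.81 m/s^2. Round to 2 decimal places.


Apply wave power formula:
  g^2 = 9.81^2 = 96.2361
  Hs^2 = 1.5^2 = 2.25
  Numerator = rho * g^2 * Hs^2 * Tp = 1025 * 96.2361 * 2.25 * 8.6 = 1908722.75
  Denominator = 64 * pi = 201.0619
  P = 1908722.75 / 201.0619 = 9493.21 W/m

9493.21


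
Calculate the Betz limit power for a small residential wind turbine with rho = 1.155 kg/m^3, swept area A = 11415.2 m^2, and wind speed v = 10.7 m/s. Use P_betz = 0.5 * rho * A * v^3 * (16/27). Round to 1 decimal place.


The Betz coefficient Cp_max = 16/27 = 0.5926
v^3 = 10.7^3 = 1225.043
P_betz = 0.5 * rho * A * v^3 * Cp_max
P_betz = 0.5 * 1.155 * 11415.2 * 1225.043 * 0.5926
P_betz = 4785673.5 W

4785673.5


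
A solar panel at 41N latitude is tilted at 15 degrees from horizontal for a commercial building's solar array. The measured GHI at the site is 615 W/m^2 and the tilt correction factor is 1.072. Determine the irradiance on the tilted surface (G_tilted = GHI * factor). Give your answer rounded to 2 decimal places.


Identify the given values:
  GHI = 615 W/m^2, tilt correction factor = 1.072
Apply the formula G_tilted = GHI * factor:
  G_tilted = 615 * 1.072
  G_tilted = 659.28 W/m^2

659.28


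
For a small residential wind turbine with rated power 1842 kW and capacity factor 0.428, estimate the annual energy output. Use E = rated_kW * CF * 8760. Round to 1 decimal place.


Annual energy = rated_kW * capacity_factor * hours_per_year
Given: P_rated = 1842 kW, CF = 0.428, hours = 8760
E = 1842 * 0.428 * 8760
E = 6906173.8 kWh

6906173.8


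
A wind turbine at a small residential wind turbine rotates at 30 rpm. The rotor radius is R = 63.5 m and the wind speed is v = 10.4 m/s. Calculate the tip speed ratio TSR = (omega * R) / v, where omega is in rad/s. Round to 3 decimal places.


Convert rotational speed to rad/s:
  omega = 30 * 2 * pi / 60 = 3.1416 rad/s
Compute tip speed:
  v_tip = omega * R = 3.1416 * 63.5 = 199.491 m/s
Tip speed ratio:
  TSR = v_tip / v_wind = 199.491 / 10.4 = 19.182

19.182


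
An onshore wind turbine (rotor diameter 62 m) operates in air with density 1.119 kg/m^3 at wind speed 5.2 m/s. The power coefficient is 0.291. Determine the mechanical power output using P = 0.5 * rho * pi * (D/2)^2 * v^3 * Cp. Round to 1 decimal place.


Step 1 -- Compute swept area:
  A = pi * (D/2)^2 = pi * (62/2)^2 = 3019.07 m^2
Step 2 -- Apply wind power equation:
  P = 0.5 * rho * A * v^3 * Cp
  v^3 = 5.2^3 = 140.608
  P = 0.5 * 1.119 * 3019.07 * 140.608 * 0.291
  P = 69115.6 W

69115.6


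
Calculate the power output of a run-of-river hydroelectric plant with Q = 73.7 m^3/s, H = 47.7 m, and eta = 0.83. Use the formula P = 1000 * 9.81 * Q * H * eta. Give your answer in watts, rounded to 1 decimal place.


Apply the hydropower formula P = rho * g * Q * H * eta
rho * g = 1000 * 9.81 = 9810.0
P = 9810.0 * 73.7 * 47.7 * 0.83
P = 28624174.2 W

28624174.2


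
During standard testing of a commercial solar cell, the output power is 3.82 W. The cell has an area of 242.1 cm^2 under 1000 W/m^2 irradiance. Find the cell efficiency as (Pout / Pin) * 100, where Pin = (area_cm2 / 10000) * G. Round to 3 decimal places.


First compute the input power:
  Pin = area_cm2 / 10000 * G = 242.1 / 10000 * 1000 = 24.21 W
Then compute efficiency:
  Efficiency = (Pout / Pin) * 100 = (3.82 / 24.21) * 100
  Efficiency = 15.779%

15.779


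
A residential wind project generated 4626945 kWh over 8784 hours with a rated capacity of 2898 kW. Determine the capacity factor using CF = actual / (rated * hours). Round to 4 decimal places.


Capacity factor = actual output / maximum possible output
Maximum possible = rated * hours = 2898 * 8784 = 25456032 kWh
CF = 4626945 / 25456032
CF = 0.1818

0.1818


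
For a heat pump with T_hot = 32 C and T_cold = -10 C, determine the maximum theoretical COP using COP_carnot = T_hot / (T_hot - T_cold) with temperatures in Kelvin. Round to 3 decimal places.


Convert to Kelvin:
  T_hot = 32 + 273.15 = 305.15 K
  T_cold = -10 + 273.15 = 263.15 K
Apply Carnot COP formula:
  COP = T_hot_K / (T_hot_K - T_cold_K) = 305.15 / 42.0
  COP = 7.265

7.265


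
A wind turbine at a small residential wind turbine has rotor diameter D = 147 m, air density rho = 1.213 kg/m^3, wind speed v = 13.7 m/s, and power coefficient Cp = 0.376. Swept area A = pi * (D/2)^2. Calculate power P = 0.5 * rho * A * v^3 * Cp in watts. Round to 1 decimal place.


Step 1 -- Compute swept area:
  A = pi * (D/2)^2 = pi * (147/2)^2 = 16971.67 m^2
Step 2 -- Apply wind power equation:
  P = 0.5 * rho * A * v^3 * Cp
  v^3 = 13.7^3 = 2571.353
  P = 0.5 * 1.213 * 16971.67 * 2571.353 * 0.376
  P = 9951874.8 W

9951874.8


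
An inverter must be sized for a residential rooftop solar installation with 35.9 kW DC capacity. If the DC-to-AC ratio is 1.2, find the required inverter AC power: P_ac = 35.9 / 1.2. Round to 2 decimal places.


The inverter AC capacity is determined by the DC/AC ratio.
Given: P_dc = 35.9 kW, DC/AC ratio = 1.2
P_ac = P_dc / ratio = 35.9 / 1.2
P_ac = 29.92 kW

29.92


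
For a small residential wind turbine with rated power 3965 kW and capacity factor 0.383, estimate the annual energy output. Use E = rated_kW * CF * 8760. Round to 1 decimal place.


Annual energy = rated_kW * capacity_factor * hours_per_year
Given: P_rated = 3965 kW, CF = 0.383, hours = 8760
E = 3965 * 0.383 * 8760
E = 13302892.2 kWh

13302892.2


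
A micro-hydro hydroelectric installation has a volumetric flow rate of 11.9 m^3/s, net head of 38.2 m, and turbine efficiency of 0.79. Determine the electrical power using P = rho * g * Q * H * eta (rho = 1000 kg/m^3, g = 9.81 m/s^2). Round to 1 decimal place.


Apply the hydropower formula P = rho * g * Q * H * eta
rho * g = 1000 * 9.81 = 9810.0
P = 9810.0 * 11.9 * 38.2 * 0.79
P = 3522949.5 W

3522949.5


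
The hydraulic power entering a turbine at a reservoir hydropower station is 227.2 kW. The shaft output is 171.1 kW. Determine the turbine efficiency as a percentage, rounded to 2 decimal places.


Turbine efficiency = (output power / input power) * 100
eta = (171.1 / 227.2) * 100
eta = 75.31%

75.31


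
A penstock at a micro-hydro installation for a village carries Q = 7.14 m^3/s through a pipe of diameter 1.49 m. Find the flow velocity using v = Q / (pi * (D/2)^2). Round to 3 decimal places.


Compute pipe cross-sectional area:
  A = pi * (D/2)^2 = pi * (1.49/2)^2 = 1.7437 m^2
Calculate velocity:
  v = Q / A = 7.14 / 1.7437
  v = 4.095 m/s

4.095


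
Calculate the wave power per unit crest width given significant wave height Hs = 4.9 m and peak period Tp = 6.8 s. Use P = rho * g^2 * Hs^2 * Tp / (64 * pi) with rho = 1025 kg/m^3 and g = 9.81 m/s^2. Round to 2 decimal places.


Apply wave power formula:
  g^2 = 9.81^2 = 96.2361
  Hs^2 = 4.9^2 = 24.01
  Numerator = rho * g^2 * Hs^2 * Tp = 1025 * 96.2361 * 24.01 * 6.8 = 16105082.46
  Denominator = 64 * pi = 201.0619
  P = 16105082.46 / 201.0619 = 80100.11 W/m

80100.11


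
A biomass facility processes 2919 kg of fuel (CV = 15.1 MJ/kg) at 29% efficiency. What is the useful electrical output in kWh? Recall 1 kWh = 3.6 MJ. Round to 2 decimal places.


Total energy = mass * CV = 2919 * 15.1 = 44076.9 MJ
Useful energy = total * eta = 44076.9 * 0.29 = 12782.3 MJ
Convert to kWh: 12782.3 / 3.6
Useful energy = 3550.64 kWh

3550.64


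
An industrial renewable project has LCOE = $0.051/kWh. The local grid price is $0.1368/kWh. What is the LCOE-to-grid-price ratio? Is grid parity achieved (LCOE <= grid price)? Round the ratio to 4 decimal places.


Compare LCOE to grid price:
  LCOE = $0.051/kWh, Grid price = $0.1368/kWh
  Ratio = LCOE / grid_price = 0.051 / 0.1368 = 0.3728
  Grid parity achieved (ratio <= 1)? yes

0.3728


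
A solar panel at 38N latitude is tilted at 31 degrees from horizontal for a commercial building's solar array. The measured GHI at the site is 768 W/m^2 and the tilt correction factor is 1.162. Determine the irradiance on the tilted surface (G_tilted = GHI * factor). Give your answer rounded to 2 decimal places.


Identify the given values:
  GHI = 768 W/m^2, tilt correction factor = 1.162
Apply the formula G_tilted = GHI * factor:
  G_tilted = 768 * 1.162
  G_tilted = 892.42 W/m^2

892.42


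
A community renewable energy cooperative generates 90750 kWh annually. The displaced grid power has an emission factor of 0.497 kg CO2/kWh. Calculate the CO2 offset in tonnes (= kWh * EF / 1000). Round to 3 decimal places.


CO2 offset in kg = generation * emission_factor
CO2 offset = 90750 * 0.497 = 45102.75 kg
Convert to tonnes:
  CO2 offset = 45102.75 / 1000 = 45.103 tonnes

45.103


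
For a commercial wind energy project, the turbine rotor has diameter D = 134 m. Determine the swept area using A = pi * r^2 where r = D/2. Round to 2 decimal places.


Compute the rotor radius:
  r = D / 2 = 134 / 2 = 67.0 m
Calculate swept area:
  A = pi * r^2 = pi * 67.0^2
  A = 14102.61 m^2

14102.61


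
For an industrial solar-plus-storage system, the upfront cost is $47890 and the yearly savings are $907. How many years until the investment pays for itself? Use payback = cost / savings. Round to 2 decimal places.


Simple payback period = initial cost / annual savings
Payback = 47890 / 907
Payback = 52.80 years

52.80


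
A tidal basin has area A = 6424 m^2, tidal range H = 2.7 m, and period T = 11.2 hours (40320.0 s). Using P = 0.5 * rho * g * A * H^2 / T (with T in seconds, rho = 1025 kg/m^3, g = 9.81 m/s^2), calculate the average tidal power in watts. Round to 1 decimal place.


Convert period to seconds: T = 11.2 * 3600 = 40320.0 s
H^2 = 2.7^2 = 7.29
P = 0.5 * rho * g * A * H^2 / T
P = 0.5 * 1025 * 9.81 * 6424 * 7.29 / 40320.0
P = 5839.5 W

5839.5


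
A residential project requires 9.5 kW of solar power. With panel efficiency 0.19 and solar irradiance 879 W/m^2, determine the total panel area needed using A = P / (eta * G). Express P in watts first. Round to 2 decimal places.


Convert target power to watts: P = 9.5 * 1000 = 9500.0 W
Compute denominator: eta * G = 0.19 * 879 = 167.01
Required area A = P / (eta * G) = 9500.0 / 167.01
A = 56.88 m^2

56.88


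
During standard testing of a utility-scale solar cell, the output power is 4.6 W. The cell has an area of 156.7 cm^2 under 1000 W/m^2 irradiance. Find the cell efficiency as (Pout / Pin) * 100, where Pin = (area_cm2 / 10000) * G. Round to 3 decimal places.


First compute the input power:
  Pin = area_cm2 / 10000 * G = 156.7 / 10000 * 1000 = 15.67 W
Then compute efficiency:
  Efficiency = (Pout / Pin) * 100 = (4.6 / 15.67) * 100
  Efficiency = 29.355%

29.355


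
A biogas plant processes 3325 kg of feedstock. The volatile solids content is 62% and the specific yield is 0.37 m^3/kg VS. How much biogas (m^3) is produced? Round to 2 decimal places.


Compute volatile solids:
  VS = mass * VS_fraction = 3325 * 0.62 = 2061.5 kg
Calculate biogas volume:
  Biogas = VS * specific_yield = 2061.5 * 0.37
  Biogas = 762.76 m^3

762.76


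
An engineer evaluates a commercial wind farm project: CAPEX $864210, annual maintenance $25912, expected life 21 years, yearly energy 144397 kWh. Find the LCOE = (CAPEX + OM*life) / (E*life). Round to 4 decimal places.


Total cost = CAPEX + OM * lifetime = 864210 + 25912 * 21 = 864210 + 544152 = 1408362
Total generation = annual * lifetime = 144397 * 21 = 3032337 kWh
LCOE = 1408362 / 3032337
LCOE = 0.4644 $/kWh

0.4644


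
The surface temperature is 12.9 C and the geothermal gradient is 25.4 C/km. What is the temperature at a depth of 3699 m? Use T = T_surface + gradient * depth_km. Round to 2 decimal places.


Convert depth to km: 3699 / 1000 = 3.699 km
Temperature increase = gradient * depth_km = 25.4 * 3.699 = 93.95 C
Temperature at depth = T_surface + delta_T = 12.9 + 93.95
T = 106.85 C

106.85


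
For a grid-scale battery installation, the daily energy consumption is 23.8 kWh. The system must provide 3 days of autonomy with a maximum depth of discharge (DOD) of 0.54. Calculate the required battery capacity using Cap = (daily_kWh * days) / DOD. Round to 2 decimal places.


Total energy needed = daily * days = 23.8 * 3 = 71.4 kWh
Account for depth of discharge:
  Cap = total_energy / DOD = 71.4 / 0.54
  Cap = 132.22 kWh

132.22


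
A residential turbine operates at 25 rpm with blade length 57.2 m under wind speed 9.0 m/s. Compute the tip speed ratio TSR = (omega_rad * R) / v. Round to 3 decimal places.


Convert rotational speed to rad/s:
  omega = 25 * 2 * pi / 60 = 2.618 rad/s
Compute tip speed:
  v_tip = omega * R = 2.618 * 57.2 = 149.749 m/s
Tip speed ratio:
  TSR = v_tip / v_wind = 149.749 / 9.0 = 16.639

16.639


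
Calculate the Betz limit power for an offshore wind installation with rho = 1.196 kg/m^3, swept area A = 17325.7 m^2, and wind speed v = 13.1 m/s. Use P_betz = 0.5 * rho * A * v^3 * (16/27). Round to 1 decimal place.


The Betz coefficient Cp_max = 16/27 = 0.5926
v^3 = 13.1^3 = 2248.091
P_betz = 0.5 * rho * A * v^3 * Cp_max
P_betz = 0.5 * 1.196 * 17325.7 * 2248.091 * 0.5926
P_betz = 13802637.4 W

13802637.4


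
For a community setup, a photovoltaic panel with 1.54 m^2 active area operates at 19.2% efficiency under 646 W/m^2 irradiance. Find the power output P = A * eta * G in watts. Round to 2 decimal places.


Use the solar power formula P = A * eta * G.
Given: A = 1.54 m^2, eta = 0.192, G = 646 W/m^2
P = 1.54 * 0.192 * 646
P = 191.01 W

191.01


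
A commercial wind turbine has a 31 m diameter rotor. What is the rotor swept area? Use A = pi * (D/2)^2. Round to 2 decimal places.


Compute the rotor radius:
  r = D / 2 = 31 / 2 = 15.5 m
Calculate swept area:
  A = pi * r^2 = pi * 15.5^2
  A = 754.77 m^2

754.77


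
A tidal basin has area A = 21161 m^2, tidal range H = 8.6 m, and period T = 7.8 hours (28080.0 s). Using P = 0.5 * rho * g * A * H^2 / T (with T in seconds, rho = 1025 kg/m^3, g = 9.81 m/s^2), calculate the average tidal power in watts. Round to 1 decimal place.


Convert period to seconds: T = 7.8 * 3600 = 28080.0 s
H^2 = 8.6^2 = 73.96
P = 0.5 * rho * g * A * H^2 / T
P = 0.5 * 1025 * 9.81 * 21161 * 73.96 / 28080.0
P = 280219.8 W

280219.8


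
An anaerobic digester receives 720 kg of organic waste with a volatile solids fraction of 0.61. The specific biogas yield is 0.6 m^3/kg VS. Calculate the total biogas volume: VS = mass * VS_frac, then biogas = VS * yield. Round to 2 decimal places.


Compute volatile solids:
  VS = mass * VS_fraction = 720 * 0.61 = 439.2 kg
Calculate biogas volume:
  Biogas = VS * specific_yield = 439.2 * 0.6
  Biogas = 263.52 m^3

263.52


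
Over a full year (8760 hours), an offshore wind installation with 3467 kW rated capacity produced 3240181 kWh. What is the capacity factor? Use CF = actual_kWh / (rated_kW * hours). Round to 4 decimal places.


Capacity factor = actual output / maximum possible output
Maximum possible = rated * hours = 3467 * 8760 = 30370920 kWh
CF = 3240181 / 30370920
CF = 0.1067

0.1067


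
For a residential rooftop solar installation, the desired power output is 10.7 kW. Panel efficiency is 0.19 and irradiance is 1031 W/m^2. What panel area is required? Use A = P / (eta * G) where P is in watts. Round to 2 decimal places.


Convert target power to watts: P = 10.7 * 1000 = 10700.0 W
Compute denominator: eta * G = 0.19 * 1031 = 195.89
Required area A = P / (eta * G) = 10700.0 / 195.89
A = 54.62 m^2

54.62


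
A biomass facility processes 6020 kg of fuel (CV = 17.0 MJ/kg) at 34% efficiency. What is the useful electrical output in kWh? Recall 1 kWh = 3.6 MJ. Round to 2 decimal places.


Total energy = mass * CV = 6020 * 17.0 = 102340.0 MJ
Useful energy = total * eta = 102340.0 * 0.34 = 34795.6 MJ
Convert to kWh: 34795.6 / 3.6
Useful energy = 9665.44 kWh

9665.44


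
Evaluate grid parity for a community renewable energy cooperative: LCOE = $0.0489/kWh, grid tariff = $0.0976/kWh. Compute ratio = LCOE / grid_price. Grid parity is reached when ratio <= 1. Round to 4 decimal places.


Compare LCOE to grid price:
  LCOE = $0.0489/kWh, Grid price = $0.0976/kWh
  Ratio = LCOE / grid_price = 0.0489 / 0.0976 = 0.5010
  Grid parity achieved (ratio <= 1)? yes

0.5010


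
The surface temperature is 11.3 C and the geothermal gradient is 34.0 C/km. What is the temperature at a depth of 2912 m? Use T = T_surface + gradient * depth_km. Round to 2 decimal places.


Convert depth to km: 2912 / 1000 = 2.912 km
Temperature increase = gradient * depth_km = 34.0 * 2.912 = 99.01 C
Temperature at depth = T_surface + delta_T = 11.3 + 99.01
T = 110.31 C

110.31


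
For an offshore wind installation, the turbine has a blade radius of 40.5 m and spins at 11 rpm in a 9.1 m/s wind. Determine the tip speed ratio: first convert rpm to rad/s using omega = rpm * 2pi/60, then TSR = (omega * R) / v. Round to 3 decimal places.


Convert rotational speed to rad/s:
  omega = 11 * 2 * pi / 60 = 1.1519 rad/s
Compute tip speed:
  v_tip = omega * R = 1.1519 * 40.5 = 46.653 m/s
Tip speed ratio:
  TSR = v_tip / v_wind = 46.653 / 9.1 = 5.127

5.127


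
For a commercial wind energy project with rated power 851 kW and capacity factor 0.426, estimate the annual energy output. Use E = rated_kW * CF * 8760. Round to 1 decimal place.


Annual energy = rated_kW * capacity_factor * hours_per_year
Given: P_rated = 851 kW, CF = 0.426, hours = 8760
E = 851 * 0.426 * 8760
E = 3175727.8 kWh

3175727.8


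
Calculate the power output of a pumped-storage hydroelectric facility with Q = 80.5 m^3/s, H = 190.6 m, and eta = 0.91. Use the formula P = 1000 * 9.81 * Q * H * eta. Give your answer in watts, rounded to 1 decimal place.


Apply the hydropower formula P = rho * g * Q * H * eta
rho * g = 1000 * 9.81 = 9810.0
P = 9810.0 * 80.5 * 190.6 * 0.91
P = 136971173.4 W

136971173.4


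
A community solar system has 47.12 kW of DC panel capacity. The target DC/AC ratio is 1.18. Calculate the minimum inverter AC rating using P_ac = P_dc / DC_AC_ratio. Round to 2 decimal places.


The inverter AC capacity is determined by the DC/AC ratio.
Given: P_dc = 47.12 kW, DC/AC ratio = 1.18
P_ac = P_dc / ratio = 47.12 / 1.18
P_ac = 39.93 kW

39.93


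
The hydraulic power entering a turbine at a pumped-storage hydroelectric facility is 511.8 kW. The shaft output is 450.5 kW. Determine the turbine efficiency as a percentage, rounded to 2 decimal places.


Turbine efficiency = (output power / input power) * 100
eta = (450.5 / 511.8) * 100
eta = 88.02%

88.02


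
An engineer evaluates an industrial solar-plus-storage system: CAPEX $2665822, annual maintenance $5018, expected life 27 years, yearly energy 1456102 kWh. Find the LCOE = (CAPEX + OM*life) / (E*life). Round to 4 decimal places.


Total cost = CAPEX + OM * lifetime = 2665822 + 5018 * 27 = 2665822 + 135486 = 2801308
Total generation = annual * lifetime = 1456102 * 27 = 39314754 kWh
LCOE = 2801308 / 39314754
LCOE = 0.0713 $/kWh

0.0713


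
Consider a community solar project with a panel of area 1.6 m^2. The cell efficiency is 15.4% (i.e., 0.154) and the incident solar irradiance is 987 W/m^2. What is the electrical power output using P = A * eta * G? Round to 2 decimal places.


Use the solar power formula P = A * eta * G.
Given: A = 1.6 m^2, eta = 0.154, G = 987 W/m^2
P = 1.6 * 0.154 * 987
P = 243.20 W

243.20


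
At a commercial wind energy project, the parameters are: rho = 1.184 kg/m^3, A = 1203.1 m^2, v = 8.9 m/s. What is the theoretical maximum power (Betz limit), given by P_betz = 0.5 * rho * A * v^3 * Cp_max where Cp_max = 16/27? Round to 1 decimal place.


The Betz coefficient Cp_max = 16/27 = 0.5926
v^3 = 8.9^3 = 704.969
P_betz = 0.5 * rho * A * v^3 * Cp_max
P_betz = 0.5 * 1.184 * 1203.1 * 704.969 * 0.5926
P_betz = 297543.0 W

297543.0


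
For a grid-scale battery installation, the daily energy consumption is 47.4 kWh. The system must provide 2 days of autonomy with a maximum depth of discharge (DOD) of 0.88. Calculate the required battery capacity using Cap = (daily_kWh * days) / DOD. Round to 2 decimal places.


Total energy needed = daily * days = 47.4 * 2 = 94.8 kWh
Account for depth of discharge:
  Cap = total_energy / DOD = 94.8 / 0.88
  Cap = 107.73 kWh

107.73


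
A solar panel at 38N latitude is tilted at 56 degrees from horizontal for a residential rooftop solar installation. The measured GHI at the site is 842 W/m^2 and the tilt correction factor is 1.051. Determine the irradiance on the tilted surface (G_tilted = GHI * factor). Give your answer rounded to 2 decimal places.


Identify the given values:
  GHI = 842 W/m^2, tilt correction factor = 1.051
Apply the formula G_tilted = GHI * factor:
  G_tilted = 842 * 1.051
  G_tilted = 884.94 W/m^2

884.94


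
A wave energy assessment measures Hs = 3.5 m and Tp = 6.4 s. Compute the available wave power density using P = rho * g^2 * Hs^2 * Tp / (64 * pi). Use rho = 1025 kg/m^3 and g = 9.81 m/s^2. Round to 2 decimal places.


Apply wave power formula:
  g^2 = 9.81^2 = 96.2361
  Hs^2 = 3.5^2 = 12.25
  Numerator = rho * g^2 * Hs^2 * Tp = 1025 * 96.2361 * 12.25 * 6.4 = 7733533.0
  Denominator = 64 * pi = 201.0619
  P = 7733533.0 / 201.0619 = 38463.44 W/m

38463.44
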